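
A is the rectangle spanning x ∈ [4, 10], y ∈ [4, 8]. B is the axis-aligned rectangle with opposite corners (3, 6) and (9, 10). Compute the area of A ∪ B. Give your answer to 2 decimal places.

38.00

By inclusion–exclusion:
Individual areas: |A| = 24, |B| = 24.
|A∩B|: x∈[4,9], y∈[6,8] → 5·2 = 10.
|A ∪ B| = 48 − 10 = 38.00.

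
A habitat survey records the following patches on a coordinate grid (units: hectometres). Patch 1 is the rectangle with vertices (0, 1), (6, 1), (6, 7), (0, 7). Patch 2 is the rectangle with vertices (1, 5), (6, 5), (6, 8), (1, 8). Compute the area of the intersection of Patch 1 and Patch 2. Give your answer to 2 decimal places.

10.00

|Patch 1∩Patch 2|: x∈[1,6], y∈[5,7] → 5·2 = 10.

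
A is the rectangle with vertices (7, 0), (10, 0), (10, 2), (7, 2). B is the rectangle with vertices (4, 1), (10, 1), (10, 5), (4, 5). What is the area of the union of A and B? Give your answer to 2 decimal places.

27.00

By inclusion–exclusion:
Individual areas: |A| = 6, |B| = 24.
|A∩B|: x∈[7,10], y∈[1,2] → 3·1 = 3.
|A ∪ B| = 30 − 3 = 27.00.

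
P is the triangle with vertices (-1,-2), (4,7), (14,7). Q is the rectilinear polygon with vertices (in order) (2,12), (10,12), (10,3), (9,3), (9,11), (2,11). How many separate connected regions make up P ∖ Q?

2

P ∖ Q splits into 2 disjoint pieces (area 37.5, area 4.8).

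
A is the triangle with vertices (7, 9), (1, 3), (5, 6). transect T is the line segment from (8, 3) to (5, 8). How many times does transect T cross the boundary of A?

2

The segment meets the boundary at (5.375,7.375), (5.632,6.947).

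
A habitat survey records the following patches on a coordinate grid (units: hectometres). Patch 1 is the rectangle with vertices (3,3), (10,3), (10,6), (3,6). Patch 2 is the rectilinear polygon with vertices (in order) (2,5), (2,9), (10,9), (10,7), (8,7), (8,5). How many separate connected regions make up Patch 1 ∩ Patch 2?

Patch 1 ∩ Patch 2 is a single connected region.

1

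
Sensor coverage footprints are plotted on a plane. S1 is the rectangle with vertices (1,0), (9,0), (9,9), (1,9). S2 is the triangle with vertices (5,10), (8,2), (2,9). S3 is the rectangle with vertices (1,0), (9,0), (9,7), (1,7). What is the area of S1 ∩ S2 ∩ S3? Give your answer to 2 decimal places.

The intersection is the polygon with vertices (8,2), (3.714,7), (6.125,7).
By the shoelace formula its area is 6.03.

6.03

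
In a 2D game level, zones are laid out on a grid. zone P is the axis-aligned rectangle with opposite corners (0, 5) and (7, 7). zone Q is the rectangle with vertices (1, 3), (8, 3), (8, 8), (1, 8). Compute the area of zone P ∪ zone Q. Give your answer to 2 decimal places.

By inclusion–exclusion:
Individual areas: |zone P| = 14, |zone Q| = 35.
|zone P∩zone Q|: x∈[1,7], y∈[5,7] → 6·2 = 12.
|zone P ∪ zone Q| = 49 − 12 = 37.00.

37.00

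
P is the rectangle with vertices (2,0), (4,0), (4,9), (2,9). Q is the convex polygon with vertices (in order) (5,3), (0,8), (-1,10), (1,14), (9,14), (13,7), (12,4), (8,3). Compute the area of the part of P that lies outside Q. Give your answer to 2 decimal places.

|P| = 18, |P∩Q| = 8.
|P ∖ Q| = |P| − |P∩Q| = 18 − 8 = 10.00.

10.00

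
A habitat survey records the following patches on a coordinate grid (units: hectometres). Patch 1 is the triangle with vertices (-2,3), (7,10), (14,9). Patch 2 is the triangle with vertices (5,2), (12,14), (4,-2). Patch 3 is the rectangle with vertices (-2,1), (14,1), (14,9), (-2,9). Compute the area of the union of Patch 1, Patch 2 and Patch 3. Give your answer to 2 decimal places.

By inclusion–exclusion:
Individual areas: |Patch 1| = 29, |Patch 2| = 8, |Patch 3| = 128.
|Patch 1∩Patch 2| = 1.3725.
|Patch 1∩Patch 3| = 24.8571.
|Patch 2∩Patch 3| = 5.8333.
|Patch 1∩Patch 2∩Patch 3| = 1.1286.
|Patch 1 ∪ Patch 2 ∪ Patch 3| = 165 − 32.0629 + 1.1286 = 134.07.

134.07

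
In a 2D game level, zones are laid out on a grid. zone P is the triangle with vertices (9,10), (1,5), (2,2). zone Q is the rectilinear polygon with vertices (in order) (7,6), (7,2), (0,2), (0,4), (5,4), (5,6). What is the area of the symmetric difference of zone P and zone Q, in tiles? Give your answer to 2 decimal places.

27.38

|zone P| = 14.5, |zone Q| = 18, |zone P∩zone Q| = 2.5595.
|zone P △ zone Q| = |zone P| + |zone Q| − 2·|zone P∩zone Q| = 14.5 + 18 − 5.119 = 27.38.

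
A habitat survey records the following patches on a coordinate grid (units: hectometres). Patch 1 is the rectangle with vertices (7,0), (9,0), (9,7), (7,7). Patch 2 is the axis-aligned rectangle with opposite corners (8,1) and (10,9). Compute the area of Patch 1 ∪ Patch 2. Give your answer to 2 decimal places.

By inclusion–exclusion:
Individual areas: |Patch 1| = 14, |Patch 2| = 16.
|Patch 1∩Patch 2|: x∈[8,9], y∈[1,7] → 1·6 = 6.
|Patch 1 ∪ Patch 2| = 30 − 6 = 24.00.

24.00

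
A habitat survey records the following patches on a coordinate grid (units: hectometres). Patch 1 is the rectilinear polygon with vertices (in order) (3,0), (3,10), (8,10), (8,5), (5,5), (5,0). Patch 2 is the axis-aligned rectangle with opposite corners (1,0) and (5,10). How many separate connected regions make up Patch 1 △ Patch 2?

2

Patch 1 △ Patch 2 splits into 2 disjoint pieces (area 20, area 15).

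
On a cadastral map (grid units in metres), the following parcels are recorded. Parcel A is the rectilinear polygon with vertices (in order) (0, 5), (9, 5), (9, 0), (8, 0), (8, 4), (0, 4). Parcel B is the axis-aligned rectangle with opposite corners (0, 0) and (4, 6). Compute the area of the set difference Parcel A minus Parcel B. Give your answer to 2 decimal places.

9.00

|Parcel A| = 13, |Parcel A∩Parcel B| = 4.
|Parcel A ∖ Parcel B| = |Parcel A| − |Parcel A∩Parcel B| = 13 − 4 = 9.00.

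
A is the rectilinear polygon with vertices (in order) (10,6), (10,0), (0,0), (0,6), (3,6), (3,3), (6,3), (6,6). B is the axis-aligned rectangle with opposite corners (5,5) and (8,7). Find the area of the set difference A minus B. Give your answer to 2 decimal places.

|A| = 51, |A∩B| = 2.
|A ∖ B| = |A| − |A∩B| = 51 − 2 = 49.00.

49.00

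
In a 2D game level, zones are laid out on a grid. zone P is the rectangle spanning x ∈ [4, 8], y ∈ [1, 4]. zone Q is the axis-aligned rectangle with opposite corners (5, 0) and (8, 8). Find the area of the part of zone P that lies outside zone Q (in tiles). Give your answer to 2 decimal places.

3.00

|zone P∩zone Q|: x∈[5,8], y∈[1,4] → 3·3 = 9.
|zone P| = 12.
|zone P ∖ zone Q| = |zone P| − |zone P∩zone Q| = 12 − 9 = 3.00.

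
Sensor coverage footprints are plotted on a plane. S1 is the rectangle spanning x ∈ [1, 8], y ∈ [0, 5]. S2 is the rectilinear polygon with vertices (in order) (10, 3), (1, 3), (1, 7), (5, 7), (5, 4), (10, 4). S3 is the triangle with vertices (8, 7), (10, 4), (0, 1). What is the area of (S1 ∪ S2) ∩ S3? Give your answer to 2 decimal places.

12.11

The region (S1 ∪ S2) ∩ S3 is the polygon with vertices (1,1.75), (5.333,5), (8,5), (8,4), (10,4), (1,1.3).
By the shoelace formula its area is 12.11.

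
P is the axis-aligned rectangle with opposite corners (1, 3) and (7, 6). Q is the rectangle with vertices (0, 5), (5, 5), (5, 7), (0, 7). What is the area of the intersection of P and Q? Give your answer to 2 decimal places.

|P∩Q|: x∈[1,5], y∈[5,6] → 4·1 = 4.

4.00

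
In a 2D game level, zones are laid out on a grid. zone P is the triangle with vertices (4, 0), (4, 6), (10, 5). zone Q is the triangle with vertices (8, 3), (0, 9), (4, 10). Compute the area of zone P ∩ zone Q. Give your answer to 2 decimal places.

2.93

The intersection is the polygon with vertices (6.526,5.579), (7.871,3.226), (7.79,3.158), (4,6).
By the shoelace formula its area is 2.93.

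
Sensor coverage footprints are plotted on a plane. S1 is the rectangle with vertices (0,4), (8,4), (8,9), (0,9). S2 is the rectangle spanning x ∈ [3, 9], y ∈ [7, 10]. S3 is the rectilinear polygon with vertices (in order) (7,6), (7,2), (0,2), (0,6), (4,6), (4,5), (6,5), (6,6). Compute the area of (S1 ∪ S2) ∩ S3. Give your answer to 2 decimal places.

The region (S1 ∪ S2) ∩ S3 is the polygon with vertices (0,4), (0,6), (4,6), (4,5), (6,5), (6,6), (7,6), (7,4).
By the shoelace formula its area is 12.00.

12.00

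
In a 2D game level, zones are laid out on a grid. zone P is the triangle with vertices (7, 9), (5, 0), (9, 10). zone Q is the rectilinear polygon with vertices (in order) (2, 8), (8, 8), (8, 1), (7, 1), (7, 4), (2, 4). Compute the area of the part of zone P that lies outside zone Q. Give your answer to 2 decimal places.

3.78

|zone P| = 8, |zone P∩zone Q| = 4.2167.
|zone P ∖ zone Q| = |zone P| − |zone P∩zone Q| = 8 − 4.2167 = 3.78.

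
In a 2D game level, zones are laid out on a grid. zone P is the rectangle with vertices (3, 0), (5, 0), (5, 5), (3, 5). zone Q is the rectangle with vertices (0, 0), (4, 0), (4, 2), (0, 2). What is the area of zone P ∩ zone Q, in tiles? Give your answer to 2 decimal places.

2.00

|zone P∩zone Q|: x∈[3,4], y∈[0,2] → 1·2 = 2.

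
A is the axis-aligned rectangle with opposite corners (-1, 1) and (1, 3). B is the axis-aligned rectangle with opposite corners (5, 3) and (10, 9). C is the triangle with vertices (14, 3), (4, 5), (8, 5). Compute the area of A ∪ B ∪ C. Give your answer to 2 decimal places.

By inclusion–exclusion:
Individual areas: |A| = 4, |B| = 30, |C| = 4.
|A∩B| = 0 (no overlap).
|A∩C| = 0.
|B∩C| = 2.8333.
|A∩B∩C| = 0.
|A ∪ B ∪ C| = 38 − 2.8333 + 0 = 35.17.

35.17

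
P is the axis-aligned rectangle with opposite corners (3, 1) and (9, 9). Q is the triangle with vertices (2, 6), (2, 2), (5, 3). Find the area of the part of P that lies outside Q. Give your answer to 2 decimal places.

|P| = 48, |P∩Q| = 2.6667.
|P ∖ Q| = |P| − |P∩Q| = 48 − 2.6667 = 45.33.

45.33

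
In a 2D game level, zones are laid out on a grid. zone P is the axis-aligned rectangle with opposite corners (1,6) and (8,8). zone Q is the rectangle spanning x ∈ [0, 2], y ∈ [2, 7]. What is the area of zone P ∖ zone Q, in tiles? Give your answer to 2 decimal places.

13.00

|zone P∩zone Q|: x∈[1,2], y∈[6,7] → 1·1 = 1.
|zone P| = 14.
|zone P ∖ zone Q| = |zone P| − |zone P∩zone Q| = 14 − 1 = 13.00.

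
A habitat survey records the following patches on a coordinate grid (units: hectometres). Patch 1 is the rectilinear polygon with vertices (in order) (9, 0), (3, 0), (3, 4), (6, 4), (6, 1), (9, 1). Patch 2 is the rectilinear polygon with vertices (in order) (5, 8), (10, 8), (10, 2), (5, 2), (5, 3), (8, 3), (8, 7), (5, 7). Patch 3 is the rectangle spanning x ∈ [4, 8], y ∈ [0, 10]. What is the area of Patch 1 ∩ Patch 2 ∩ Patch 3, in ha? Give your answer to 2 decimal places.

1.00

The intersection is the polygon with vertices (5,2), (5,3), (6,3), (6,2).
By the shoelace formula its area is 1.00.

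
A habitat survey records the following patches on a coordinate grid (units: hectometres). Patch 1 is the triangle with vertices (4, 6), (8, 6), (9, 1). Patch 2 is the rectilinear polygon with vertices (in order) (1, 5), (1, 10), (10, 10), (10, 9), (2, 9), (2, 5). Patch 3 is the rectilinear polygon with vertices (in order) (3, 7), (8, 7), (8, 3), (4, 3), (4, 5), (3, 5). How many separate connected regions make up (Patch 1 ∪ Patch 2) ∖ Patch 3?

(Patch 1 ∪ Patch 2) ∖ Patch 3 splits into 2 disjoint pieces (area 2.5, area 13).

2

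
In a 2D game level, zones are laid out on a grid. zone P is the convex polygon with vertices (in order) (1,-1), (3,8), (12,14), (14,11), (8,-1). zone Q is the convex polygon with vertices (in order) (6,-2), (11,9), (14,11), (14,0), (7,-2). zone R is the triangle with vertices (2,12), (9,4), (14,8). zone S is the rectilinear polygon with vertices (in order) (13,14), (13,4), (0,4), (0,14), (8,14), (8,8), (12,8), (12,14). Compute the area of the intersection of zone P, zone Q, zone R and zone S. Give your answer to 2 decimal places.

6.27

The intersection is the polygon with vertices (12.714,8.429), (11.5,6), (9,4), (8.82,4.205), (10.546,8), (12,8), (12,8.667).
By the shoelace formula its area is 6.27.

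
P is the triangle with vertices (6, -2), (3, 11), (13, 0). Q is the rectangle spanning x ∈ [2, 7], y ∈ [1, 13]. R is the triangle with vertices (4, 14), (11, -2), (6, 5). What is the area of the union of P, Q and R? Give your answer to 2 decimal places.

89.28

By inclusion–exclusion:
Individual areas: |P| = 48.5, |Q| = 60, |R| = 15.5.
|P∩Q| = 19.6615.
|P∩R| = 10.675.
|Q∩R| = 8.3066.
|P∩Q∩R| = 3.9221.
|P ∪ Q ∪ R| = 124 − 38.6432 + 3.9221 = 89.28.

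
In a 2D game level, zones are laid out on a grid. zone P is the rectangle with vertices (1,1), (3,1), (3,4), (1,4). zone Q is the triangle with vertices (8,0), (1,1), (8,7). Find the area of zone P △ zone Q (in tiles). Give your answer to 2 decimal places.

|zone P| = 6, |zone Q| = 24.5, |zone P∩zone Q| = 1.7143.
|zone P △ zone Q| = |zone P| + |zone Q| − 2·|zone P∩zone Q| = 6 + 24.5 − 3.4286 = 27.07.

27.07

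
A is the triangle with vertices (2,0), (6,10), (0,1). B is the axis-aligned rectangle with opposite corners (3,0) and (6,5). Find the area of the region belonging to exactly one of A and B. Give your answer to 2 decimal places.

|A| = 12, |B| = 15, |A∩B| = 1.25.
|A △ B| = |A| + |B| − 2·|A∩B| = 12 + 15 − 2.5 = 24.50.

24.50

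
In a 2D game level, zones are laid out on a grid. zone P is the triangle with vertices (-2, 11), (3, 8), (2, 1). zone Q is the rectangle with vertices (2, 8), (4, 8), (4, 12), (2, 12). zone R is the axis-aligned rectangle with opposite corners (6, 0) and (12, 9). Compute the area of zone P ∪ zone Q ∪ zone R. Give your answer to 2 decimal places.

80.70

By inclusion–exclusion:
Individual areas: |zone P| = 19, |zone Q| = 8, |zone R| = 54.
|zone P∩zone Q| = 0.3.
|zone P∩zone R| = 0.
|zone Q∩zone R| = 0 (no overlap).
|zone P∩zone Q∩zone R| = 0.
|zone P ∪ zone Q ∪ zone R| = 81 − 0.3 + 0 = 80.70.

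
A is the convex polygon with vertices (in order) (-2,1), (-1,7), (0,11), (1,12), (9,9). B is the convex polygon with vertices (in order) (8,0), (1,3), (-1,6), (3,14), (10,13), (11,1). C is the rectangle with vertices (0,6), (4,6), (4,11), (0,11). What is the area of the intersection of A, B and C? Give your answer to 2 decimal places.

17.73

The intersection is the polygon with vertices (1.5,11), (3.667,11), (4,10.875), (4,6), (0,6), (0,8).
By the shoelace formula its area is 17.73.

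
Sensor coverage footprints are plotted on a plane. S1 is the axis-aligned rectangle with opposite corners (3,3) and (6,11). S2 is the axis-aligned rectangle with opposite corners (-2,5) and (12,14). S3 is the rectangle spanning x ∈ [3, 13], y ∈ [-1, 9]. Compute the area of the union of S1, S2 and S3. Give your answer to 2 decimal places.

190.00

By inclusion–exclusion:
Individual areas: |S1| = 24, |S2| = 126, |S3| = 100.
|S1∩S2|: x∈[3,6], y∈[5,11] → 3·6 = 18.
|S1∩S3|: x∈[3,6], y∈[3,9] → 3·6 = 18.
|S2∩S3|: x∈[3,12], y∈[5,9] → 9·4 = 36.
|S1∩S2∩S3| = 12.
|S1 ∪ S2 ∪ S3| = 250 − 72 + 12 = 190.00.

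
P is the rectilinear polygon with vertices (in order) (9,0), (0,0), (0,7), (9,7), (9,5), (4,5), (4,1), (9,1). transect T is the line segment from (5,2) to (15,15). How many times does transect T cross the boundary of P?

The segment meets the boundary at (8.846,7), (7.308,5).

2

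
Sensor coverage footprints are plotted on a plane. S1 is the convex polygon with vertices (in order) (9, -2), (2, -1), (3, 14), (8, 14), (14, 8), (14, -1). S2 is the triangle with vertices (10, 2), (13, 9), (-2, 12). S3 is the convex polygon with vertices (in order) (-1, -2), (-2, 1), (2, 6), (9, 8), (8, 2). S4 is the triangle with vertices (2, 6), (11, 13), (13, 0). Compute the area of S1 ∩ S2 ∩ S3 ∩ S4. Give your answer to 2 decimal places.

The intersection is the polygon with vertices (9,8), (8.244,3.463), (4.383,6.681).
By the shoelace formula its area is 9.97.

9.97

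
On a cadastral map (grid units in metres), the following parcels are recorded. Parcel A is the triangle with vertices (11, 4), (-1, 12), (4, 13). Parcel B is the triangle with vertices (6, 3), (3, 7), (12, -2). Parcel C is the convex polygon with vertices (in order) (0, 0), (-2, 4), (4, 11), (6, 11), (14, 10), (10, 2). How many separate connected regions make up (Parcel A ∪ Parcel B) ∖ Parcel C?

2

(Parcel A ∪ Parcel B) ∖ Parcel C splits into 2 disjoint pieces (area 10.904, area 1.3011).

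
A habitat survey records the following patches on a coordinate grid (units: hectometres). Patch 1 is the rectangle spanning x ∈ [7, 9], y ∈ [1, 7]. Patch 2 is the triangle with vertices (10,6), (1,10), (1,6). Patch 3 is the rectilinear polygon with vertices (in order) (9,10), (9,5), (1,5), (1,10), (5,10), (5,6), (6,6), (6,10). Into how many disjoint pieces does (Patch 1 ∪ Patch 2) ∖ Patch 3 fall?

(Patch 1 ∪ Patch 2) ∖ Patch 3 splits into 3 disjoint pieces (area 8, area 2, area 0.2222).

3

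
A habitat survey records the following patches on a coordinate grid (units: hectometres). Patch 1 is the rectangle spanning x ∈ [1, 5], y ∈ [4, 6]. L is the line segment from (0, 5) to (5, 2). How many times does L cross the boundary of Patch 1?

The segment meets the boundary at (1.667,4), (1,4.4).

2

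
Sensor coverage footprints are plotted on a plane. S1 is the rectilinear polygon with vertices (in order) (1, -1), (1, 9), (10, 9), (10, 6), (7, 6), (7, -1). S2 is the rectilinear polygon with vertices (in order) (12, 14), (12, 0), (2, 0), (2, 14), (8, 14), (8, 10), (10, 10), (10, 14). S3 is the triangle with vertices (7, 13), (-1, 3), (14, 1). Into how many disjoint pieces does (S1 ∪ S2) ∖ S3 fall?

(S1 ∪ S2) ∖ S3 splits into 3 disjoint pieces (area 25.3571, area 17.0536, area 28).

3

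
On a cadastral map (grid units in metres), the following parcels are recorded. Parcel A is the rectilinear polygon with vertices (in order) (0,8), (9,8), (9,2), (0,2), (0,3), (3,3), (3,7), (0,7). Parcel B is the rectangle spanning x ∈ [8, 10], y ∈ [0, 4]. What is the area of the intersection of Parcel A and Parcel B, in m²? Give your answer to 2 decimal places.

The intersection is the polygon with vertices (9,2), (8,2), (8,4), (9,4).
By the shoelace formula its area is 2.00.

2.00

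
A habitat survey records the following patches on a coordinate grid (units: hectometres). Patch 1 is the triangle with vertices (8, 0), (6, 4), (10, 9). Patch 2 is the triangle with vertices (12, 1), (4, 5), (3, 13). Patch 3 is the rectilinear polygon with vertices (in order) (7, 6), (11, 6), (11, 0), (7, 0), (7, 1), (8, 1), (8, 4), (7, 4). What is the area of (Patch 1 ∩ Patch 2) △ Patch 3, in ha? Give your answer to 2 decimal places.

18.49

|Patch 1 ∩ Patch 2| = 6.0327.
|(Patch 1 ∩ Patch 2) ∩ Patch 3| = 4.2714.
|(Patch 1 ∩ Patch 2) △ Patch 3| = 6.0327 + 21 − 8.5429 = 18.49.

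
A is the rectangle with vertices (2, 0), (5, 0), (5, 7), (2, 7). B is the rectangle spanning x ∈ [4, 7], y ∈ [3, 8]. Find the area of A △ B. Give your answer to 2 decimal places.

|A∩B|: x∈[4,5], y∈[3,7] → 1·4 = 4.
|A △ B| = |A| + |B| − 2·|A∩B| = 21 + 15 − 8 = 28.00.

28.00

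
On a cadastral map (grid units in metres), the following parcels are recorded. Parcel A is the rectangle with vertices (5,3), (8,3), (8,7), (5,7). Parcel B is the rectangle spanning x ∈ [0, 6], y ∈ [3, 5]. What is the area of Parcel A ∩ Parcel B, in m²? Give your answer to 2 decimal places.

2.00

|Parcel A∩Parcel B|: x∈[5,6], y∈[3,5] → 1·2 = 2.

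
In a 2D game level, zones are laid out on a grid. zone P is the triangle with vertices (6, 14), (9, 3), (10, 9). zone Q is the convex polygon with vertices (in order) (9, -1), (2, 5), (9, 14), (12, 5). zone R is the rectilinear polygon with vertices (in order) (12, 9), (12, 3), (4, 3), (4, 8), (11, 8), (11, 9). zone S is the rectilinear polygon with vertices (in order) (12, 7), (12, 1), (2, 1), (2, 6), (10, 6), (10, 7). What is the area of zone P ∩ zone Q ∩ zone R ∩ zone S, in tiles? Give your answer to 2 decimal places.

The intersection is the polygon with vertices (8.182,6), (9.5,6), (9,3).
By the shoelace formula its area is 1.98.

1.98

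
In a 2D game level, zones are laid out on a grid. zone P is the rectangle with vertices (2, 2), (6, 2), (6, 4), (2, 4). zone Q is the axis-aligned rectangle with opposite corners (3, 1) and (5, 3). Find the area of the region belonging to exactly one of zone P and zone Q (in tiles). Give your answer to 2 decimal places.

8.00

|zone P∩zone Q|: x∈[3,5], y∈[2,3] → 2·1 = 2.
|zone P △ zone Q| = |zone P| + |zone Q| − 2·|zone P∩zone Q| = 8 + 4 − 4 = 8.00.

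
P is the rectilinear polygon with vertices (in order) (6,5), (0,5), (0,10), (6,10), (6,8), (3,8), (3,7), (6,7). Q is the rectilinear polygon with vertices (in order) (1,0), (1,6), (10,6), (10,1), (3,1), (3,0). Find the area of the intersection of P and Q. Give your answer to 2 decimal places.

The intersection is the polygon with vertices (1,5), (1,6), (6,6), (6,5).
By the shoelace formula its area is 5.00.

5.00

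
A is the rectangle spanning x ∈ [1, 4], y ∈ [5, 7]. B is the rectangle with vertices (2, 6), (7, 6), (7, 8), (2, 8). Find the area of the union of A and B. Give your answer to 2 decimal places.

By inclusion–exclusion:
Individual areas: |A| = 6, |B| = 10.
|A∩B|: x∈[2,4], y∈[6,7] → 2·1 = 2.
|A ∪ B| = 16 − 2 = 14.00.

14.00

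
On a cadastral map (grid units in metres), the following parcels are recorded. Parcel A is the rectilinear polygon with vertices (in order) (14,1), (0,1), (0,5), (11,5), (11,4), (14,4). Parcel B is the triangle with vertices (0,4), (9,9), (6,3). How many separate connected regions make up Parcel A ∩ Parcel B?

Parcel A ∩ Parcel B is a single connected region.

1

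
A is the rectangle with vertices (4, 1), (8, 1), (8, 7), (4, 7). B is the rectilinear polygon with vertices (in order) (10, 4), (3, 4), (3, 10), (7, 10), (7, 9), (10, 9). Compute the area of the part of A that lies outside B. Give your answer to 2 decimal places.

|A| = 24, |A∩B| = 12.
|A ∖ B| = |A| − |A∩B| = 24 − 12 = 12.00.

12.00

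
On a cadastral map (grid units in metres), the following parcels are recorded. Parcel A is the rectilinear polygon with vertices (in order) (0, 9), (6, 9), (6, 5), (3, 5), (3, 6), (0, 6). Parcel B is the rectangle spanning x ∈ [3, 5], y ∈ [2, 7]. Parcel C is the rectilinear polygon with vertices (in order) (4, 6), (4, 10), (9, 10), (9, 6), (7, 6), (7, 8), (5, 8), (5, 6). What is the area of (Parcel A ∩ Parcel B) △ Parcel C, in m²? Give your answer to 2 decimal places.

|Parcel A ∩ Parcel B| = 4.
|(Parcel A ∩ Parcel B) ∩ Parcel C| = 1.
|(Parcel A ∩ Parcel B) △ Parcel C| = 4 + 16 − 2 = 18.00.

18.00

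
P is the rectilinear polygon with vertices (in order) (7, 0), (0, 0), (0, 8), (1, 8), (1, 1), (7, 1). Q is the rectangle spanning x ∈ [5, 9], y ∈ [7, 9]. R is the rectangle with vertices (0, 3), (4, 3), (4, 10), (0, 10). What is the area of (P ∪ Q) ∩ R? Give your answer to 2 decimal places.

5.00

The region (P ∪ Q) ∩ R is the polygon with vertices (0,8), (1,8), (1,3), (0,3).
By the shoelace formula its area is 5.00.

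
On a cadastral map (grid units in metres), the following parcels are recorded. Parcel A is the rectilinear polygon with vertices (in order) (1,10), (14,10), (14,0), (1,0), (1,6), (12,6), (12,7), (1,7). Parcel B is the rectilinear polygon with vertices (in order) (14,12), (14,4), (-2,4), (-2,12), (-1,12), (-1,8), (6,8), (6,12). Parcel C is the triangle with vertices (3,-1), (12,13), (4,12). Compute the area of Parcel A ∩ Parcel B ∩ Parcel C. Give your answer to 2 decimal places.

18.46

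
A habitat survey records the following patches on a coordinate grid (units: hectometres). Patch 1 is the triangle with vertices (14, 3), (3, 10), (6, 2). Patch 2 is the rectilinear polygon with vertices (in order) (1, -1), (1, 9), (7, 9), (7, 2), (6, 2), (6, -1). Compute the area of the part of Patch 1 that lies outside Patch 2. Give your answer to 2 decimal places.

19.25

|Patch 1| = 33.5, |Patch 1∩Patch 2| = 14.2484.
|Patch 1 ∖ Patch 2| = |Patch 1| − |Patch 1∩Patch 2| = 33.5 − 14.2484 = 19.25.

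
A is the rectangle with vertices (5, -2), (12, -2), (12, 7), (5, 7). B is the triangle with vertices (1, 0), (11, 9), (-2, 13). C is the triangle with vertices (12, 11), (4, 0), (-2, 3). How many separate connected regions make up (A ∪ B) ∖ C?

4

(A ∪ B) ∖ C splits into 4 disjoint pieces (area 51.4943, area 1.097, area 46.6808, area 0.2951).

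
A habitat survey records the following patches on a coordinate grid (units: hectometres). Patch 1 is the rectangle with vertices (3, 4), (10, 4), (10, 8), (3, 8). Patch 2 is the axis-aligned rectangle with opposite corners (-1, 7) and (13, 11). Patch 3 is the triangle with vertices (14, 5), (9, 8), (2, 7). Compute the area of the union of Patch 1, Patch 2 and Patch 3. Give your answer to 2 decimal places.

80.42

By inclusion–exclusion:
Individual areas: |Patch 1| = 28, |Patch 2| = 56, |Patch 3| = 13.
|Patch 1∩Patch 2|: x∈[3,10], y∈[7,8] → 7·1 = 7.
|Patch 1∩Patch 3| = 9.3786.
|Patch 2∩Patch 3| = 4.3333.
|Patch 1∩Patch 2∩Patch 3| = 4.1286.
|Patch 1 ∪ Patch 2 ∪ Patch 3| = 97 − 20.7119 + 4.1286 = 80.42.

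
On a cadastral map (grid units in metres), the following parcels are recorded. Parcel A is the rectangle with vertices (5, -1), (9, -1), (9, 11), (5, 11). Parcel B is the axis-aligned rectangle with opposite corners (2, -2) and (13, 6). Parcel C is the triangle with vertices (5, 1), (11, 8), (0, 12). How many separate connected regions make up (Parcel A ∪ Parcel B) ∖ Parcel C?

(Parcel A ∪ Parcel B) ∖ Parcel C splits into 2 disjoint pieces (area 6.1818, area 71.6039).

2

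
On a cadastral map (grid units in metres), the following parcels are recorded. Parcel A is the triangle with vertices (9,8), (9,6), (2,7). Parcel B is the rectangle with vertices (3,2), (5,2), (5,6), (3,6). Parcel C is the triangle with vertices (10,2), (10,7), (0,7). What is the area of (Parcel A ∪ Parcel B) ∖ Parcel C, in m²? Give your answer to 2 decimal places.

9.50

|Parcel A ∪ Parcel B| = 15.
|(Parcel A ∪ Parcel B) ∩ Parcel C| = 5.5.
|(Parcel A ∪ Parcel B) ∖ Parcel C| = 15 − 5.5 = 9.50.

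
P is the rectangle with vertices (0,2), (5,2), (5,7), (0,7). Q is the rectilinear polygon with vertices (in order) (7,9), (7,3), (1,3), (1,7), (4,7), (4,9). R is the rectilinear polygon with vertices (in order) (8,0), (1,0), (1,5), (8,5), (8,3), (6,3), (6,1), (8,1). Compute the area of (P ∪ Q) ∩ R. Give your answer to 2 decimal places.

16.00

The region (P ∪ Q) ∩ R is the polygon with vertices (1,2), (1,5), (7,5), (7,3), (6,3), (5,3), (5,2).
By the shoelace formula its area is 16.00.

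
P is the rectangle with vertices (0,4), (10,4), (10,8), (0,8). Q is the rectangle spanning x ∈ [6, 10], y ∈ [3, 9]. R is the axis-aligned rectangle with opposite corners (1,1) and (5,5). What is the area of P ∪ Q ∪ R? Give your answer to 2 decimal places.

60.00

By inclusion–exclusion:
Individual areas: |P| = 40, |Q| = 24, |R| = 16.
|P∩Q|: x∈[6,10], y∈[4,8] → 4·4 = 16.
|P∩R|: x∈[1,5], y∈[4,5] → 4·1 = 4.
|Q∩R| = 0 (no overlap).
|P∩Q∩R| = 0.
|P ∪ Q ∪ R| = 80 − 20 + 0 = 60.00.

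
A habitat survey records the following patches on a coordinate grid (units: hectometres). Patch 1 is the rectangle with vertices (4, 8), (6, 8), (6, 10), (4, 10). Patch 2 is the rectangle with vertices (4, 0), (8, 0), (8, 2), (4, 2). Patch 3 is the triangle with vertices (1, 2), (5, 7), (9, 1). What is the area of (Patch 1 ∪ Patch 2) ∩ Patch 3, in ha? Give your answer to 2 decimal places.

2.50

The region (Patch 1 ∪ Patch 2) ∩ Patch 3 is the polygon with vertices (4,2), (8,2), (8,1.125), (4,1.625).
By the shoelace formula its area is 2.50.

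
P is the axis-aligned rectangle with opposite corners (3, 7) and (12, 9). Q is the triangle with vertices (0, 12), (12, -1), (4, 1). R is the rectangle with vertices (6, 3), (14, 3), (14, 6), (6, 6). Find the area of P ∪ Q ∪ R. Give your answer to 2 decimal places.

77.70

By inclusion–exclusion:
Individual areas: |P| = 18, |Q| = 40, |R| = 24.
|P∩Q| = 1.4135.
|P∩R| = 0 (no overlap).
|Q∩R| = 2.8846.
|P∩Q∩R| = 0.
|P ∪ Q ∪ R| = 82 − 4.2981 + 0 = 77.70.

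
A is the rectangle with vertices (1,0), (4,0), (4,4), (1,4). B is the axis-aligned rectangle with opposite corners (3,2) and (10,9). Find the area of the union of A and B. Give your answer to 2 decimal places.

By inclusion–exclusion:
Individual areas: |A| = 12, |B| = 49.
|A∩B|: x∈[3,4], y∈[2,4] → 1·2 = 2.
|A ∪ B| = 61 − 2 = 59.00.

59.00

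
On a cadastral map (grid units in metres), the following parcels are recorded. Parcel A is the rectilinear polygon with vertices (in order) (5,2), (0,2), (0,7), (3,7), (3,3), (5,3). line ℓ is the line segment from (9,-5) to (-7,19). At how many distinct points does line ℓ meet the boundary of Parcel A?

4

The segment meets the boundary at (1,7), (3.667,3), (3,4), (4.333,2).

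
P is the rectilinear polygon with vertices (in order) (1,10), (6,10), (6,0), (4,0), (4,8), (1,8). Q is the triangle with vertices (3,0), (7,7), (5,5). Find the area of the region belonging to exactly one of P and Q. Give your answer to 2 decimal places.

|P| = 26, |Q| = 3, |P∩Q| = 2.25.
|P △ Q| = |P| + |Q| − 2·|P∩Q| = 26 + 3 − 4.5 = 24.50.

24.50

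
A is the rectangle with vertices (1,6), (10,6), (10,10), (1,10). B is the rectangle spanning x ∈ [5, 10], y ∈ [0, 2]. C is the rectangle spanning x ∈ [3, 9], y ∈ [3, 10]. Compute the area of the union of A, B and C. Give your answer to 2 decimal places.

By inclusion–exclusion:
Individual areas: |A| = 36, |B| = 10, |C| = 42.
|A∩B| = 0 (no overlap).
|A∩C|: x∈[3,9], y∈[6,10] → 6·4 = 24.
|B∩C| = 0 (no overlap).
|A∩B∩C| = 0.
|A ∪ B ∪ C| = 88 − 24 + 0 = 64.00.

64.00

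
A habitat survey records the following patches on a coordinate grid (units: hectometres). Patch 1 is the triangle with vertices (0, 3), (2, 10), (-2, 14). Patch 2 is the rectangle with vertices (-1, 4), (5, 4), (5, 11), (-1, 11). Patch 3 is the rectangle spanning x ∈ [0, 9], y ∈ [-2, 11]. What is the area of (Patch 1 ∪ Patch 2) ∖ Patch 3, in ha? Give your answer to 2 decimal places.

11.34

|Patch 1 ∪ Patch 2| = 46.4838.
|(Patch 1 ∪ Patch 2) ∩ Patch 3| = 35.1429.
|(Patch 1 ∪ Patch 2) ∖ Patch 3| = 46.4838 − 35.1429 = 11.34.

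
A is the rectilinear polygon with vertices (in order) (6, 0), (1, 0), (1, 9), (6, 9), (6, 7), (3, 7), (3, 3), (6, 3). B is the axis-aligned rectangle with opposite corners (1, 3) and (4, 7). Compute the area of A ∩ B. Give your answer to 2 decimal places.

8.00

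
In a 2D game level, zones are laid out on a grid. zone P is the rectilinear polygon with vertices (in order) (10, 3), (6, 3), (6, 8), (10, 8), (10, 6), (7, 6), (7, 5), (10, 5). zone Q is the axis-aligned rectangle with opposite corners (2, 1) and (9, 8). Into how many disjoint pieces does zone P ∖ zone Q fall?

2

zone P ∖ zone Q splits into 2 disjoint pieces (area 2, area 2).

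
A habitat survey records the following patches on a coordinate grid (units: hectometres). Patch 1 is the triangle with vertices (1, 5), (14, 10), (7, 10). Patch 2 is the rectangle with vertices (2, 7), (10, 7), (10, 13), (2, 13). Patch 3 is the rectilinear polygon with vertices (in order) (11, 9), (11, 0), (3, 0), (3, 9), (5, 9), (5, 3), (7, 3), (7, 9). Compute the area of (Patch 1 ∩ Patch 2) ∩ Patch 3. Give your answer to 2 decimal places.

|Patch 1 ∩ Patch 2| = 11.6231.
|(Patch 1 ∩ Patch 2) ∩ Patch 3| = 4.41.

4.41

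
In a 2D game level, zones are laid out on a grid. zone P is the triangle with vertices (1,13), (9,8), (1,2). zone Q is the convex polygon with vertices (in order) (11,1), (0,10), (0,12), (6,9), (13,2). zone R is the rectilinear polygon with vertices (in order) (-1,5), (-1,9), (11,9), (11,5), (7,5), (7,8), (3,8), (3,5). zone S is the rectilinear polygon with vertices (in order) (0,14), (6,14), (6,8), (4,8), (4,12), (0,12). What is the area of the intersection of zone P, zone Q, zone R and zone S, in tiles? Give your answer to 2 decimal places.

2.00

The intersection is the polygon with vertices (6,9), (6,8), (4,8), (4,9).
By the shoelace formula its area is 2.00.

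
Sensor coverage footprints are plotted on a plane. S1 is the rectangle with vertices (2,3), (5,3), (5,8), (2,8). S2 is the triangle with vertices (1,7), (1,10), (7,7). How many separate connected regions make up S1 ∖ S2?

1

S1 ∖ S2 is a single connected region.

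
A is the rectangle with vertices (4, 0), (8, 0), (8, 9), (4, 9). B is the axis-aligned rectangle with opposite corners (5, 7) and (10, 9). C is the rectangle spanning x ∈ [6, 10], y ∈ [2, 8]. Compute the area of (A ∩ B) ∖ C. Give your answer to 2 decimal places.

|A ∩ B| = 6.
|(A ∩ B) ∩ C| = 2.
|(A ∩ B) ∖ C| = 6 − 2 = 4.00.

4.00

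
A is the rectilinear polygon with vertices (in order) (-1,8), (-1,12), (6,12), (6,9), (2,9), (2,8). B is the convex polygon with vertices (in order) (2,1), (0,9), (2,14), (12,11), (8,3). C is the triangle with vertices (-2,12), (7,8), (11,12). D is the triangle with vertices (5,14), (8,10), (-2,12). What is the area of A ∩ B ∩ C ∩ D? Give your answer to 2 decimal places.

The intersection is the polygon with vertices (1.2,12), (6,12), (6,10.4), (0.963,11.407).
By the shoelace formula its area is 5.45.

5.45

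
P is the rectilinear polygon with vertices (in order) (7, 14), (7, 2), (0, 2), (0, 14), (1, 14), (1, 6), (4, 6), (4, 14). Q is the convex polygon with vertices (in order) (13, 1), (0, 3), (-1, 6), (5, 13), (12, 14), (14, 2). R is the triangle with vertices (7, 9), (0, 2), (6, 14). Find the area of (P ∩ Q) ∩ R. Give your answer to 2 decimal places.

|P ∩ Q| = 47.2024.
|(P ∩ Q) ∩ R| = 16.53.

16.53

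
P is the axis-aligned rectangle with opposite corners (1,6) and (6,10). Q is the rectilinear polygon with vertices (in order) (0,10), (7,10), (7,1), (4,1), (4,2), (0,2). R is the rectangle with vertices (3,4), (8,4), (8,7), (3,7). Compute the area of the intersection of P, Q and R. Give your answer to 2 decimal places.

The intersection is the polygon with vertices (3,6), (3,7), (6,7), (6,6).
By the shoelace formula its area is 3.00.

3.00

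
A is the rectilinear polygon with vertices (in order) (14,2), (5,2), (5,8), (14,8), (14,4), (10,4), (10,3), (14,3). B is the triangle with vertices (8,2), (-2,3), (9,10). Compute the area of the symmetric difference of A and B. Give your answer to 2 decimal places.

|A| = 50, |B| = 40.5, |A∩B| = 19.5662.
|A △ B| = |A| + |B| − 2·|A∩B| = 50 + 40.5 − 39.1325 = 51.37.

51.37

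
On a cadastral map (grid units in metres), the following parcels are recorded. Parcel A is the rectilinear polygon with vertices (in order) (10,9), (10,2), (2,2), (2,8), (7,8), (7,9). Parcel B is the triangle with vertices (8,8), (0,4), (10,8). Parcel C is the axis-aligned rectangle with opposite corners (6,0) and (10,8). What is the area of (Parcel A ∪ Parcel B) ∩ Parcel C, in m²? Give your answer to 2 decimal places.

24.00

The region (Parcel A ∪ Parcel B) ∩ Parcel C is the polygon with vertices (10,2), (6,2), (6,8), (7,8), (10,8).
By the shoelace formula its area is 24.00.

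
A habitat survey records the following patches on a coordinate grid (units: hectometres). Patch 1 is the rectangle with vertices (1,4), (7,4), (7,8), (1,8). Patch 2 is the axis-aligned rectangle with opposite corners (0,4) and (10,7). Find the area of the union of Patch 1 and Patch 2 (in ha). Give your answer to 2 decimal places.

36.00

By inclusion–exclusion:
Individual areas: |Patch 1| = 24, |Patch 2| = 30.
|Patch 1∩Patch 2|: x∈[1,7], y∈[4,7] → 6·3 = 18.
|Patch 1 ∪ Patch 2| = 54 − 18 = 36.00.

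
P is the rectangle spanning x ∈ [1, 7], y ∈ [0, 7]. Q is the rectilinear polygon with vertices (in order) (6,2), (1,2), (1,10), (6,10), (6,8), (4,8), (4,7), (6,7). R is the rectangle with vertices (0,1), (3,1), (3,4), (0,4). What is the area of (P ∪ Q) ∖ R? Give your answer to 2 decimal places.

49.00

|P ∪ Q| = 55.
|(P ∪ Q) ∩ R| = 6.
|(P ∪ Q) ∖ R| = 55 − 6 = 49.00.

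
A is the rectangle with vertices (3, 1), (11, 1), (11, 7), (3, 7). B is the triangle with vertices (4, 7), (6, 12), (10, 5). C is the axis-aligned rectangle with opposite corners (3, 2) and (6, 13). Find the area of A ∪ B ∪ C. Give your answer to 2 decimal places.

73.14

By inclusion–exclusion:
Individual areas: |A| = 48, |B| = 17, |C| = 33.
|A∩B| = 4.8571.
|A∩C|: x∈[3,6], y∈[2,7] → 3·5 = 15.
|B∩C| = 5.6667.
|A∩B∩C| = 0.6667.
|A ∪ B ∪ C| = 98 − 25.5238 + 0.6667 = 73.14.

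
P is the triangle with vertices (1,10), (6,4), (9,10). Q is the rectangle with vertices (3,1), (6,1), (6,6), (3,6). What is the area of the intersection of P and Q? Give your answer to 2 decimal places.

1.67

The intersection is the polygon with vertices (4.333,6), (6,6), (6,4).
By the shoelace formula its area is 1.67.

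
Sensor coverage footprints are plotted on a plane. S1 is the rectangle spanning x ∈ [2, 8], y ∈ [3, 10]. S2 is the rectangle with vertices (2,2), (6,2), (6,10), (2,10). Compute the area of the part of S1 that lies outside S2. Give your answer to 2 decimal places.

|S1∩S2|: x∈[2,6], y∈[3,10] → 4·7 = 28.
|S1| = 42.
|S1 ∖ S2| = |S1| − |S1∩S2| = 42 − 28 = 14.00.

14.00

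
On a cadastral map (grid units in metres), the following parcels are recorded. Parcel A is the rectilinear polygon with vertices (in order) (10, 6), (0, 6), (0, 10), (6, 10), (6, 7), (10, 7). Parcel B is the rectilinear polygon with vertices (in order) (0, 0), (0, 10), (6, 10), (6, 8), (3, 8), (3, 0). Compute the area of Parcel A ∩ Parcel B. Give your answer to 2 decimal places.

The intersection is the polygon with vertices (0,6), (0,10), (6,10), (6,8), (3,8), (3,6).
By the shoelace formula its area is 18.00.

18.00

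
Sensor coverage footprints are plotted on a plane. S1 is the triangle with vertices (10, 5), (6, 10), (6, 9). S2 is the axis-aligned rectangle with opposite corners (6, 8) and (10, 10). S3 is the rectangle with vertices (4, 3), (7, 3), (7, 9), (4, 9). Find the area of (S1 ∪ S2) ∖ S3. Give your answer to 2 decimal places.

|S1 ∪ S2| = 8.9.
|(S1 ∪ S2) ∩ S3| = 1.
|(S1 ∪ S2) ∖ S3| = 8.9 − 1 = 7.90.

7.90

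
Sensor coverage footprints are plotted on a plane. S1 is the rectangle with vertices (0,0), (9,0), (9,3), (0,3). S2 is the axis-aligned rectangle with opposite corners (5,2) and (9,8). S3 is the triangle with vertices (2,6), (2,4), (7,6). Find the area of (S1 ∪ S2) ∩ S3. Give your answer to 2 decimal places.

0.80

The region (S1 ∪ S2) ∩ S3 is the polygon with vertices (5,6), (7,6), (5,5.2).
By the shoelace formula its area is 0.80.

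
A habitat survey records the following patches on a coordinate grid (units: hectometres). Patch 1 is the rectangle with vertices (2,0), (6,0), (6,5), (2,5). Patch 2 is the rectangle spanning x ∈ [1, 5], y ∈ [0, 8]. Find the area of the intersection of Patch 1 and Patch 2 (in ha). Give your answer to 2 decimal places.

|Patch 1∩Patch 2|: x∈[2,5], y∈[0,5] → 3·5 = 15.

15.00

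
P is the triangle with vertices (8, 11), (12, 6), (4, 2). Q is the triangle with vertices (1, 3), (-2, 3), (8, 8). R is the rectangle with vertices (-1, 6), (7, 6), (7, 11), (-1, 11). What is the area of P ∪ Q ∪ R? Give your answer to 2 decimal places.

72.62

By inclusion–exclusion:
Individual areas: |P| = 28, |Q| = 7.5, |R| = 40.
|P∩Q| = 0.3588.
|P∩R| = 1.6806.
|Q∩R| = 1.0929.
|P∩Q∩R| = 0.2517.
|P ∪ Q ∪ R| = 75.5 − 3.1322 + 0.2517 = 72.62.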